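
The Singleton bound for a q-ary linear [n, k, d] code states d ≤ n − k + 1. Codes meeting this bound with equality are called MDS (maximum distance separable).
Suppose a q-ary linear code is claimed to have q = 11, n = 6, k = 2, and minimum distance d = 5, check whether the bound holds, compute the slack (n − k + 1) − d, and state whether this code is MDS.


Singleton RHS = n − k + 1 = 5, slack = 0, bound satisfied, MDS.

Singleton bound: d ≤ n − k + 1.
Here n = 6, k = 2, so n − k + 1 = 5.
Given d = 5, check d ≤ 5: YES.
Slack = (n − k + 1) − d = 0.
The code is MDS (slack = 0).
Description: the claimed parameters are [6, 2, 5]_11; such a code would be MDS (meets Singleton bound).


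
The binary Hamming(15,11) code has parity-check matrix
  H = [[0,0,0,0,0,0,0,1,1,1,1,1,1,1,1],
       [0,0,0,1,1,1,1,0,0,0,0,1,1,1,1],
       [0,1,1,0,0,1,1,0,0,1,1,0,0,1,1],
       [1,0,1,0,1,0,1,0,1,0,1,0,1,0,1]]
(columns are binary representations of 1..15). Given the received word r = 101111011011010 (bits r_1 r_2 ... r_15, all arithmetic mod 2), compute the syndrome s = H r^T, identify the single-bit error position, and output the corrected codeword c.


s = (1, 1, 0, 1)^T, error position = 13, corrected codeword c = 101111011011110

Compute s = H r^T mod 2 one row at a time:
  s_1 = 1 + 1 + 0 + 1 + 1 + 0 + 1 + 0 = 5 ≡ 1 (mod 2).
  s_2 = 1 + 1 + 1 + 0 + 1 + 0 + 1 + 0 = 5 ≡ 1 (mod 2).
  s_3 = 0 + 1 + 1 + 0 + 0 + 1 + 1 + 0 = 4 ≡ 0 (mod 2).
  s_4 = 1 + 1 + 1 + 0 + 1 + 1 + 0 + 0 = 5 ≡ 1 (mod 2).
s = (1, 1, 0, 1)^T — this equals column 13 of H (binary 1101), so error is at position 13.
Correct: flip bit 13 of r = 101111011011010 to get c = 101111011011110.


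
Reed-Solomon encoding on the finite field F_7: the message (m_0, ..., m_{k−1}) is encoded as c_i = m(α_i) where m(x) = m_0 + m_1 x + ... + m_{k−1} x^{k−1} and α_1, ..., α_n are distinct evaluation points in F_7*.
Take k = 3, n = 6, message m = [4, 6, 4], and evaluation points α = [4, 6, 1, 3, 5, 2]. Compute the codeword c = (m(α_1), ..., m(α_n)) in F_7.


c = [1, 2, 0, 2, 1, 4]

Message polynomial: m(x) = 4 + 6·x + 4·x^2 (mod 7).
For each evaluation point α_i, compute m(α_i) mod 7:
  α_1 = 4: Horner steps 4 → 1 → 1, so m(4) = 1.
  α_2 = 6: Horner steps 4 → 2 → 2, so m(6) = 2.
  α_3 = 1: Horner steps 4 → 3 → 0, so m(1) = 0.
  α_4 = 3: Horner steps 4 → 4 → 2, so m(3) = 2.
  α_5 = 5: Horner steps 4 → 5 → 1, so m(5) = 1.
  α_6 = 2: Horner steps 4 → 0 → 4, so m(2) = 4.
Codeword c = [1, 2, 0, 2, 1, 4] ∈ F_7^6.


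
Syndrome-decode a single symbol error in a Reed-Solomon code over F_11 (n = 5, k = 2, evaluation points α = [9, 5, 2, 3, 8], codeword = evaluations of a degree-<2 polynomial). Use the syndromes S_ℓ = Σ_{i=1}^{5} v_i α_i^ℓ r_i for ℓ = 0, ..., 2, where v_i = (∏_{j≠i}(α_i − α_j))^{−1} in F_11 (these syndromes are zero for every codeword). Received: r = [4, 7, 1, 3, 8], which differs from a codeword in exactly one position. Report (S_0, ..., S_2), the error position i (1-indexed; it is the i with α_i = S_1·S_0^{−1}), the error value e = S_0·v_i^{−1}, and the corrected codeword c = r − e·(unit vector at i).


S = (8, 9, 6), error at position 5, error magnitude e = 6, c = [4, 7, 1, 3, 2].

Step 1: column multipliers v_i = (∏_{j≠i}(α_i − α_j))^{−1} mod 11.
  i = 1 (α = 9): (9−5)(9−2)(9−3)(9−8) = 4·7·6·1 = 168 ≡ 3, so v_1 = 3^{−1} = 4 (mod 11).
  i = 2 (α = 5): (5−9)(5−2)(5−3)(5−8) = (−4)·3·2·(−3) = 72 ≡ 6, so v_2 = 6^{−1} = 2 (mod 11).
  i = 3 (α = 2): (2−9)(2−5)(2−3)(2−8) = (−7)·(−3)·(−1)·(−6) = 126 ≡ 5, so v_3 = 5^{−1} = 9 (mod 11).
  i = 4 (α = 3): (3−9)(3−5)(3−2)(3−8) = (−6)·(−2)·1·(−5) = −60 ≡ 6, so v_4 = 6^{−1} = 2 (mod 11).
  i = 5 (α = 8): (8−9)(8−5)(8−2)(8−3) = (−1)·3·6·5 = −90 ≡ 9, so v_5 = 9^{−1} = 5 (mod 11).
  v = [4, 2, 9, 2, 5].
Step 2: syndromes of r = [4, 7, 1, 3, 8] (all sums mod 11).
  S_0 = Σ v_i r_i = 4·4 + 2·7 + 9·1 + 2·3 + 5·8 = 85 ≡ 8.
  S_1 = Σ v_i α_i r_i = 4·9·4 + 2·5·7 + 9·2·1 + 2·3·3 + 5·8·8 = 570 ≡ 9.
  α_i^2 mod 11 = [4, 3, 4, 9, 9].
  S_2 = Σ v_i α_i^2 r_i = 4·4·4 + 2·3·7 + 9·4·1 + 2·9·3 + 5·9·8 = 556 ≡ 6.
  S = (8, 9, 6) ≠ 0, so r is not a codeword (an error is present).
Step 3: locate the error. For a single error e at position i, S_ℓ = v_i·e·α_i^ℓ, so α_err = S_1/S_0.
  S_0^{−1} = 8^{−1} = 7 (mod 11), so α_err = 9·7 = 63 ≡ 8 = α_5. Error position i = 5.
  Consistency check: S_2/S_1 = 6·5 = 30 ≡ 8 = α_err ✓ (single-error assumption holds).
Step 4: error magnitude e = S_0/v_5 = S_0·∏_{j≠5}(α_5 − α_j) = 8·9 = 72 ≡ 6 (mod 11).
Step 5: correct position 5: c_5 = r_5 − e = 8 − 6 ≡ 2 (mod 11). Hence c = [4, 7, 1, 3, 2].
  Check: interpolating c through the α_i gives m(x) = 8 + 2·x (degree < 2) with m(α_i) = c_i for every i, so c is indeed a codeword.


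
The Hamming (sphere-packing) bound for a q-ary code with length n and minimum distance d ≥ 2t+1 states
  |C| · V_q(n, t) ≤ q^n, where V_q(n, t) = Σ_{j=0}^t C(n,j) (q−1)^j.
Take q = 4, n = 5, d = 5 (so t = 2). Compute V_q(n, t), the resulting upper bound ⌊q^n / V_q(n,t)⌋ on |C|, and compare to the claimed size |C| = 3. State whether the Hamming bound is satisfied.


V_q(n, t) = 106, q^n = 1024, Hamming bound = 9, |C| = 3 ≤ bound (satisfied).

Step 1: Compute V_q(n, t) = Σ_{j=0}^2 C(n, j) (q−1)^j.
  j = 0: C(5,0)·(3)^0 = 1·1 = 1.
  j = 1: C(5,1)·(3)^1 = 5·3 = 15.
  j = 2: C(5,2)·(3)^2 = 10·9 = 90.
  V_q(n, t) = 1 + 15 + 90 = 106.
Step 2: q^n = 4^5 = 1024.
Step 3: Hamming bound ⌊q^n / V_q(n,t)⌋ = ⌊1024/106⌋ = 9.
Step 4: Compare |C| = 3 to 9: satisfied.
The claimed |C| lies below the Hamming bound.


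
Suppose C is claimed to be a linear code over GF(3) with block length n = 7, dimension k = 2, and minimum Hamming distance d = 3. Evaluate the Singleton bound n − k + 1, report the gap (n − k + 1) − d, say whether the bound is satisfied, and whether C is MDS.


Singleton RHS = n − k + 1 = 6, slack = 3, bound satisfied, not MDS.

Singleton bound: d ≤ n − k + 1.
Here n = 7, k = 2, so n − k + 1 = 6.
Given d = 3, check d ≤ 6: YES.
Slack = (n − k + 1) − d = 3.
The code is NOT MDS (slack = 3 > 0).
Description: the claimed parameters are [7, 2, 3]_3; such a code would be non-MDS.


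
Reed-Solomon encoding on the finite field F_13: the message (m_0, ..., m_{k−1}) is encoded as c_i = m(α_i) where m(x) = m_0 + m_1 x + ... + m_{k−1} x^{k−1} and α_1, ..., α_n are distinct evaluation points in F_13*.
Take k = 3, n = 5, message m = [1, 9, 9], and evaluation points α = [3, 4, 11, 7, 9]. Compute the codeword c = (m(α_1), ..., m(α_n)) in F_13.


c = [5, 12, 6, 11, 5]

Message polynomial: m(x) = 1 + 9·x + 9·x^2 (mod 13).
For each evaluation point α_i, compute m(α_i) mod 13:
  α_1 = 3: Horner steps 9 → 10 → 5, so m(3) = 5.
  α_2 = 4: Horner steps 9 → 6 → 12, so m(4) = 12.
  α_3 = 11: Horner steps 9 → 4 → 6, so m(11) = 6.
  α_4 = 7: Horner steps 9 → 7 → 11, so m(7) = 11.
  α_5 = 9: Horner steps 9 → 12 → 5, so m(9) = 5.
Codeword c = [5, 12, 6, 11, 5] ∈ F_13^5.


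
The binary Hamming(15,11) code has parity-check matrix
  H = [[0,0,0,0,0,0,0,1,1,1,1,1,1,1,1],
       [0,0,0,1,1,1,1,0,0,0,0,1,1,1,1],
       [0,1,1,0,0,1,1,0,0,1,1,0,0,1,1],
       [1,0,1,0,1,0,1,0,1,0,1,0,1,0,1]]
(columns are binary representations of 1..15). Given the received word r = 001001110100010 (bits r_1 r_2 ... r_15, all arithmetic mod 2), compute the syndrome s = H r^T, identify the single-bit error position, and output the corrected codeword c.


s = (1, 1, 1, 0)^T, error position = 14, corrected codeword c = 001001110100000

Compute s = H r^T mod 2 one row at a time:
  s_1 = 1 + 0 + 1 + 0 + 0 + 0 + 1 + 0 = 3 ≡ 1 (mod 2).
  s_2 = 0 + 0 + 1 + 1 + 0 + 0 + 1 + 0 = 3 ≡ 1 (mod 2).
  s_3 = 0 + 1 + 1 + 1 + 1 + 0 + 1 + 0 = 5 ≡ 1 (mod 2).
  s_4 = 0 + 1 + 0 + 1 + 0 + 0 + 0 + 0 = 2 ≡ 0 (mod 2).
s = (1, 1, 1, 0)^T — this equals column 14 of H (binary 1110), so error is at position 14.
Correct: flip bit 14 of r = 001001110100010 to get c = 001001110100000.


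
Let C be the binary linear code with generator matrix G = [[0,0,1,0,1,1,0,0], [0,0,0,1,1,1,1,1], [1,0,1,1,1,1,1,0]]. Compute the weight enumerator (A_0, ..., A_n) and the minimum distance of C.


Weight distribution: A_0 = 1, A_3 = 3, A_4 = 2, A_5 = 1, A_6 = 1. Minimum distance d = 3.

Enumerate all 2^3 = 8 messages m ∈ F_2^3.
For each, compute codeword c = mG in F_2^8, then tally its weight.
  m = 000 → c = 00000000, weight = 0.
  m = 100 → c = 00101100, weight = 3.
  m = 010 → c = 00011111, weight = 5.
  m = 110 → c = 00110011, weight = 4.
  m = 001 → c = 10111110, weight = 6.
  m = 101 → c = 10010010, weight = 3.
  m = 011 → c = 10100001, weight = 3.
  m = 111 → c = 10001101, weight = 4.
Tally weights:
  weight 0: 1 codewords.
  weight 3: 3 codewords.
  weight 4: 2 codewords.
  weight 5: 1 codewords.
  weight 6: 1 codewords.
Minimum distance d = smallest w > 0 with A_w > 0 = 3.
Sanity: Σ A_w = 8 = 2^3 = 8 ✓.


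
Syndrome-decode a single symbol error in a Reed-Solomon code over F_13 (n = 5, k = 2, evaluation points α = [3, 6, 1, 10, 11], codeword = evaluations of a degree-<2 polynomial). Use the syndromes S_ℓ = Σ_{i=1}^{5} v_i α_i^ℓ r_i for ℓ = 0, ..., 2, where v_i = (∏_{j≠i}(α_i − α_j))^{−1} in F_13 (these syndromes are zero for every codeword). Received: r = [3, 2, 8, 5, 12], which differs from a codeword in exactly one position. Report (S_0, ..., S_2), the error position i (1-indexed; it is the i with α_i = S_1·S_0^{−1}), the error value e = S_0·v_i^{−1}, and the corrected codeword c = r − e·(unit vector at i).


S = (12, 2, 9), error at position 5, error magnitude e = 3, c = [3, 2, 8, 5, 9].

Step 1: column multipliers v_i = (∏_{j≠i}(α_i − α_j))^{−1} mod 13.
  i = 1 (α = 3): (3−6)(3−1)(3−10)(3−11) = (−3)·2·(−7)·(−8) = −336 ≡ 2, so v_1 = 2^{−1} = 7 (mod 13).
  i = 2 (α = 6): (6−3)(6−1)(6−10)(6−11) = 3·5·(−4)·(−5) = 300 ≡ 1, so v_2 = 1^{−1} = 1 (mod 13).
  i = 3 (α = 1): (1−3)(1−6)(1−10)(1−11) = (−2)·(−5)·(−9)·(−10) = 900 ≡ 3, so v_3 = 3^{−1} = 9 (mod 13).
  i = 4 (α = 10): (10−3)(10−6)(10−1)(10−11) = 7·4·9·(−1) = −252 ≡ 8, so v_4 = 8^{−1} = 5 (mod 13).
  i = 5 (α = 11): (11−3)(11−6)(11−1)(11−10) = 8·5·10·1 = 400 ≡ 10, so v_5 = 10^{−1} = 4 (mod 13).
  v = [7, 1, 9, 5, 4].
Step 2: syndromes of r = [3, 2, 8, 5, 12] (all sums mod 13).
  S_0 = Σ v_i r_i = 7·3 + 1·2 + 9·8 + 5·5 + 4·12 = 168 ≡ 12.
  S_1 = Σ v_i α_i r_i = 7·3·3 + 1·6·2 + 9·1·8 + 5·10·5 + 4·11·12 = 925 ≡ 2.
  α_i^2 mod 13 = [9, 10, 1, 9, 4].
  S_2 = Σ v_i α_i^2 r_i = 7·9·3 + 1·10·2 + 9·1·8 + 5·9·5 + 4·4·12 = 698 ≡ 9.
  S = (12, 2, 9) ≠ 0, so r is not a codeword (an error is present).
Step 3: locate the error. For a single error e at position i, S_ℓ = v_i·e·α_i^ℓ, so α_err = S_1/S_0.
  S_0^{−1} = 12^{−1} = 12 (mod 13), so α_err = 2·12 = 24 ≡ 11 = α_5. Error position i = 5.
  Consistency check: S_2/S_1 = 9·7 = 63 ≡ 11 = α_err ✓ (single-error assumption holds).
Step 4: error magnitude e = S_0/v_5 = S_0·∏_{j≠5}(α_5 − α_j) = 12·10 = 120 ≡ 3 (mod 13).
Step 5: correct position 5: c_5 = r_5 − e = 12 − 3 ≡ 9 (mod 13). Hence c = [3, 2, 8, 5, 9].
  Check: interpolating c through the α_i gives m(x) = 4 + 4·x (degree < 2) with m(α_i) = c_i for every i, so c is indeed a codeword.


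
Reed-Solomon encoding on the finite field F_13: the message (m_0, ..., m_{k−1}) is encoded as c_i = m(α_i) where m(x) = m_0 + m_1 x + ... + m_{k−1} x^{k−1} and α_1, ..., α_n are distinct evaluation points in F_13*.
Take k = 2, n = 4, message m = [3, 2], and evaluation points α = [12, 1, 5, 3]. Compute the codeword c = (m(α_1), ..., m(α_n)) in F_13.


c = [1, 5, 0, 9]

Message polynomial: m(x) = 3 + 2·x (mod 13).
For each evaluation point α_i, compute m(α_i) mod 13:
  α_1 = 12: Horner steps 2 → 1, so m(12) = 1.
  α_2 = 1: Horner steps 2 → 5, so m(1) = 5.
  α_3 = 5: Horner steps 2 → 0, so m(5) = 0.
  α_4 = 3: Horner steps 2 → 9, so m(3) = 9.
Codeword c = [1, 5, 0, 9] ∈ F_13^4.


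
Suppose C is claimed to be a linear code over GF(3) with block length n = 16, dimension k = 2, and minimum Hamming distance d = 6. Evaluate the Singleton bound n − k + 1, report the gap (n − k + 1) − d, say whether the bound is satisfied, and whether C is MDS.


Singleton RHS = n − k + 1 = 15, slack = 9, bound satisfied, not MDS.

Singleton bound: d ≤ n − k + 1.
Here n = 16, k = 2, so n − k + 1 = 15.
Given d = 6, check d ≤ 15: YES.
Slack = (n − k + 1) − d = 9.
The code is NOT MDS (slack = 9 > 0).
Description: the claimed parameters are [16, 2, 6]_3; such a code would be non-MDS.


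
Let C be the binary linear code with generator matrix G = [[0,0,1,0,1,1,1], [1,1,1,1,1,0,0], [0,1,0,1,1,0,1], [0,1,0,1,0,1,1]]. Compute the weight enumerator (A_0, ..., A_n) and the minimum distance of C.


Weight distribution: A_0 = 1, A_1 = 1, A_2 = 2, A_3 = 2, A_4 = 5, A_5 = 5. Minimum distance d = 1.

Enumerate all 2^4 = 16 messages m ∈ F_2^4.
For each, compute codeword c = mG in F_2^7, then tally its weight.
  m = 0000 → c = 0000000, weight = 0.
  m = 1000 → c = 0010111, weight = 4.
  m = 0100 → c = 1111100, weight = 5.
  m = 1100 → c = 1101011, weight = 5.
  m = 0010 → c = 0101101, weight = 4.
  m = 1010 → c = 0111010, weight = 4.
  m = 0110 → c = 1010001, weight = 3.
  m = 1110 → c = 1000110, weight = 3.
  m = 0001 → c = 0101011, weight = 4.
  m = 1001 → c = 0111100, weight = 4.
  m = 0101 → c = 1010111, weight = 5.
  m = 1101 → c = 1000000, weight = 1.
  m = 0011 → c = 0000110, weight = 2.
  m = 1011 → c = 0010001, weight = 2.
  m = 0111 → c = 1111010, weight = 5.
  m = 1111 → c = 1101101, weight = 5.
Tally weights:
  weight 0: 1 codewords.
  weight 1: 1 codewords.
  weight 2: 2 codewords.
  weight 3: 2 codewords.
  weight 4: 5 codewords.
  weight 5: 5 codewords.
Minimum distance d = smallest w > 0 with A_w > 0 = 1.
Sanity: Σ A_w = 16 = 2^4 = 16 ✓.


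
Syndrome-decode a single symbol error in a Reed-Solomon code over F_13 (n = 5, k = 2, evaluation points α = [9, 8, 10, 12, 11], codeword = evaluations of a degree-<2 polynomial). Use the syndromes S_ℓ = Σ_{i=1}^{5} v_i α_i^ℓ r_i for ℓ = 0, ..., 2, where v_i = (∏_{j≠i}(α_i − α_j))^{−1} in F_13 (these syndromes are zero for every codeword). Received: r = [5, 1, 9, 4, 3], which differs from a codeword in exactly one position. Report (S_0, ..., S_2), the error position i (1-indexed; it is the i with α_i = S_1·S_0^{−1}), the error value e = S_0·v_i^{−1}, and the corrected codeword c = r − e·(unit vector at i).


S = (6, 1, 11), error at position 5, error magnitude e = 3, c = [5, 1, 9, 4, 0].

Step 1: column multipliers v_i = (∏_{j≠i}(α_i − α_j))^{−1} mod 13.
  i = 1 (α = 9): (9−8)(9−10)(9−12)(9−11) = 1·(−1)·(−3)·(−2) = −6 ≡ 7, so v_1 = 7^{−1} = 2 (mod 13).
  i = 2 (α = 8): (8−9)(8−10)(8−12)(8−11) = (−1)·(−2)·(−4)·(−3) = 24 ≡ 11, so v_2 = 11^{−1} = 6 (mod 13).
  i = 3 (α = 10): (10−9)(10−8)(10−12)(10−11) = 1·2·(−2)·(−1) = 4 ≡ 4, so v_3 = 4^{−1} = 10 (mod 13).
  i = 4 (α = 12): (12−9)(12−8)(12−10)(12−11) = 3·4·2·1 = 24 ≡ 11, so v_4 = 11^{−1} = 6 (mod 13).
  i = 5 (α = 11): (11−9)(11−8)(11−10)(11−12) = 2·3·1·(−1) = −6 ≡ 7, so v_5 = 7^{−1} = 2 (mod 13).
  v = [2, 6, 10, 6, 2].
Step 2: syndromes of r = [5, 1, 9, 4, 3] (all sums mod 13).
  S_0 = Σ v_i r_i = 2·5 + 6·1 + 10·9 + 6·4 + 2·3 = 136 ≡ 6.
  S_1 = Σ v_i α_i r_i = 2·9·5 + 6·8·1 + 10·10·9 + 6·12·4 + 2·11·3 = 1392 ≡ 1.
  α_i^2 mod 13 = [3, 12, 9, 1, 4].
  S_2 = Σ v_i α_i^2 r_i = 2·3·5 + 6·12·1 + 10·9·9 + 6·1·4 + 2·4·3 = 960 ≡ 11.
  S = (6, 1, 11) ≠ 0, so r is not a codeword (an error is present).
Step 3: locate the error. For a single error e at position i, S_ℓ = v_i·e·α_i^ℓ, so α_err = S_1/S_0.
  S_0^{−1} = 6^{−1} = 11 (mod 13), so α_err = 1·11 = 11 ≡ 11 = α_5. Error position i = 5.
  Consistency check: S_2/S_1 = 11·1 = 11 ≡ 11 = α_err ✓ (single-error assumption holds).
Step 4: error magnitude e = S_0/v_5 = S_0·∏_{j≠5}(α_5 − α_j) = 6·7 = 42 ≡ 3 (mod 13).
Step 5: correct position 5: c_5 = r_5 − e = 3 − 3 ≡ 0 (mod 13). Hence c = [5, 1, 9, 4, 0].
  Check: interpolating c through the α_i gives m(x) = 8 + 4·x (degree < 2) with m(α_i) = c_i for every i, so c is indeed a codeword.


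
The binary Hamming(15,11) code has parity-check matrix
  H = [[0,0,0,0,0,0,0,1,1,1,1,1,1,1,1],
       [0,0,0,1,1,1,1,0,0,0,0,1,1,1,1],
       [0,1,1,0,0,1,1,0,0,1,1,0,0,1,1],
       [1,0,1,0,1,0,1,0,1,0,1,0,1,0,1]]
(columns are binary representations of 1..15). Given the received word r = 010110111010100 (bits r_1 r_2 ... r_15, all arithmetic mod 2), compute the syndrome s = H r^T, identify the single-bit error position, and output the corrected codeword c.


s = (0, 0, 1, 1)^T, error position = 3, corrected codeword c = 011110111010100

Compute s = H r^T mod 2 one row at a time:
  s_1 = 1 + 1 + 0 + 1 + 0 + 1 + 0 + 0 = 4 ≡ 0 (mod 2).
  s_2 = 1 + 1 + 0 + 1 + 0 + 1 + 0 + 0 = 4 ≡ 0 (mod 2).
  s_3 = 1 + 0 + 0 + 1 + 0 + 1 + 0 + 0 = 3 ≡ 1 (mod 2).
  s_4 = 0 + 0 + 1 + 1 + 1 + 1 + 1 + 0 = 5 ≡ 1 (mod 2).
s = (0, 0, 1, 1)^T — this equals column 3 of H (binary 0011), so error is at position 3.
Correct: flip bit 3 of r = 010110111010100 to get c = 011110111010100.


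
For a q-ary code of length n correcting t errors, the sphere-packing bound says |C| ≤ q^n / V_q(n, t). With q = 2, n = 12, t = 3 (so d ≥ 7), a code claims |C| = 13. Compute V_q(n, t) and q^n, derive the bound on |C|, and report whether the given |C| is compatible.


V_q(n, t) = 299, q^n = 4096, Hamming bound = 13, |C| = 13 ≤ bound (satisfied).

Step 1: Compute V_q(n, t) = Σ_{j=0}^3 C(n, j) (q−1)^j.
  j = 0: C(12,0)·(1)^0 = 1·1 = 1.
  j = 1: C(12,1)·(1)^1 = 12·1 = 12.
  j = 2: C(12,2)·(1)^2 = 66·1 = 66.
  j = 3: C(12,3)·(1)^3 = 220·1 = 220.
  V_q(n, t) = 1 + 12 + 66 + 220 = 299.
Step 2: q^n = 2^12 = 4096.
Step 3: Hamming bound ⌊q^n / V_q(n,t)⌋ = ⌊4096/299⌋ = 13.
Step 4: Compare |C| = 13 to 13: satisfied.
The claimed |C| lies at the Hamming bound (tight).


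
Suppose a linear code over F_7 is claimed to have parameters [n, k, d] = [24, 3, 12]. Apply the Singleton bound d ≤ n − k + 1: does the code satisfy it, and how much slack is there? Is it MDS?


Singleton RHS = n − k + 1 = 22, slack = 10, bound satisfied, not MDS.

Singleton bound: d ≤ n − k + 1.
Here n = 24, k = 3, so n − k + 1 = 22.
Given d = 12, check d ≤ 22: YES.
Slack = (n − k + 1) − d = 10.
The code is NOT MDS (slack = 10 > 0).
Description: the claimed parameters are [24, 3, 12]_7; such a code would be non-MDS.


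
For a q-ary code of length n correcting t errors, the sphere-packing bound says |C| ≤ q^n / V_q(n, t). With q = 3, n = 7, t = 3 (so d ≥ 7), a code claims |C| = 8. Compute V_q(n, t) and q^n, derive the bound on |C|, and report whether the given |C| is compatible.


V_q(n, t) = 379, q^n = 2187, Hamming bound = 5, |C| = 8 > bound (violated).

Step 1: Compute V_q(n, t) = Σ_{j=0}^3 C(n, j) (q−1)^j.
  j = 0: C(7,0)·(2)^0 = 1·1 = 1.
  j = 1: C(7,1)·(2)^1 = 7·2 = 14.
  j = 2: C(7,2)·(2)^2 = 21·4 = 84.
  j = 3: C(7,3)·(2)^3 = 35·8 = 280.
  V_q(n, t) = 1 + 14 + 84 + 280 = 379.
Step 2: q^n = 3^7 = 2187.
Step 3: Hamming bound ⌊q^n / V_q(n,t)⌋ = ⌊2187/379⌋ = 5.
Step 4: Compare |C| = 8 to 5: violated.
The claimed |C| lies above the Hamming bound, so no 3-ary code of length 7 with d ≥ 7 can have 8 codewords.


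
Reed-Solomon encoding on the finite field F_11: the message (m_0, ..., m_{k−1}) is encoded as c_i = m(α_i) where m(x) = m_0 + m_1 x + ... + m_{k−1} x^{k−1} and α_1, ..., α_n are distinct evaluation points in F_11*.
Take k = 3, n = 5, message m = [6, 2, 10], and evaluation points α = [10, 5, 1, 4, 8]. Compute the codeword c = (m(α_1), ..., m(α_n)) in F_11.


c = [3, 2, 7, 9, 2]

Message polynomial: m(x) = 6 + 2·x + 10·x^2 (mod 11).
For each evaluation point α_i, compute m(α_i) mod 11:
  α_1 = 10: Horner steps 10 → 3 → 3, so m(10) = 3.
  α_2 = 5: Horner steps 10 → 8 → 2, so m(5) = 2.
  α_3 = 1: Horner steps 10 → 1 → 7, so m(1) = 7.
  α_4 = 4: Horner steps 10 → 9 → 9, so m(4) = 9.
  α_5 = 8: Horner steps 10 → 5 → 2, so m(8) = 2.
Codeword c = [3, 2, 7, 9, 2] ∈ F_11^5.


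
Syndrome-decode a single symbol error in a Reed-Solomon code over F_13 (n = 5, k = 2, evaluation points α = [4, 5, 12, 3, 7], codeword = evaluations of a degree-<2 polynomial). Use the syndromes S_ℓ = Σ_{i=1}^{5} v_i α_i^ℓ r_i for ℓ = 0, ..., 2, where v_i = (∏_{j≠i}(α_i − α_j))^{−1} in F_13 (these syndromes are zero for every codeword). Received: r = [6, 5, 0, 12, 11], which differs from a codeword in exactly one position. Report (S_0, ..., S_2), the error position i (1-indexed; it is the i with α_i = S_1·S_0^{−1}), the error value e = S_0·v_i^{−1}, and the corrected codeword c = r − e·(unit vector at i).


S = (2, 8, 6), error at position 1, error magnitude e = 4, c = [2, 5, 0, 12, 11].

Step 1: column multipliers v_i = (∏_{j≠i}(α_i − α_j))^{−1} mod 13.
  i = 1 (α = 4): (4−5)(4−12)(4−3)(4−7) = (−1)·(−8)·1·(−3) = −24 ≡ 2, so v_1 = 2^{−1} = 7 (mod 13).
  i = 2 (α = 5): (5−4)(5−12)(5−3)(5−7) = 1·(−7)·2·(−2) = 28 ≡ 2, so v_2 = 2^{−1} = 7 (mod 13).
  i = 3 (α = 12): (12−4)(12−5)(12−3)(12−7) = 8·7·9·5 = 2520 ≡ 11, so v_3 = 11^{−1} = 6 (mod 13).
  i = 4 (α = 3): (3−4)(3−5)(3−12)(3−7) = (−1)·(−2)·(−9)·(−4) = 72 ≡ 7, so v_4 = 7^{−1} = 2 (mod 13).
  i = 5 (α = 7): (7−4)(7−5)(7−12)(7−3) = 3·2·(−5)·4 = −120 ≡ 10, so v_5 = 10^{−1} = 4 (mod 13).
  v = [7, 7, 6, 2, 4].
Step 2: syndromes of r = [6, 5, 0, 12, 11] (all sums mod 13).
  S_0 = Σ v_i r_i = 7·6 + 7·5 + 6·0 + 2·12 + 4·11 = 145 ≡ 2.
  S_1 = Σ v_i α_i r_i = 7·4·6 + 7·5·5 + 6·12·0 + 2·3·12 + 4·7·11 = 723 ≡ 8.
  α_i^2 mod 13 = [3, 12, 1, 9, 10].
  S_2 = Σ v_i α_i^2 r_i = 7·3·6 + 7·12·5 + 6·1·0 + 2·9·12 + 4·10·11 = 1202 ≡ 6.
  S = (2, 8, 6) ≠ 0, so r is not a codeword (an error is present).
Step 3: locate the error. For a single error e at position i, S_ℓ = v_i·e·α_i^ℓ, so α_err = S_1/S_0.
  S_0^{−1} = 2^{−1} = 7 (mod 13), so α_err = 8·7 = 56 ≡ 4 = α_1. Error position i = 1.
  Consistency check: S_2/S_1 = 6·5 = 30 ≡ 4 = α_err ✓ (single-error assumption holds).
Step 4: error magnitude e = S_0/v_1 = S_0·∏_{j≠1}(α_1 − α_j) = 2·2 = 4 ≡ 4 (mod 13).
Step 5: correct position 1: c_1 = r_1 − e = 6 − 4 ≡ 2 (mod 13). Hence c = [2, 5, 0, 12, 11].
  Check: interpolating c through the α_i gives m(x) = 3 + 3·x (degree < 2) with m(α_i) = c_i for every i, so c is indeed a codeword.


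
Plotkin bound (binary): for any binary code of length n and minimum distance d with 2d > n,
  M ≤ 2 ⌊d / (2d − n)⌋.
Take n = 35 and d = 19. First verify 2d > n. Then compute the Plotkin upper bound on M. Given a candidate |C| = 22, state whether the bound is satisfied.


Plotkin bound M ≤ 12; given |C| = 22 > bound (violated).

Check applicability: 2d = 38, n = 35.
2d − n = 3 > 0, so Plotkin applies.
Compute d/(2d−n) = 19/3 ≈ 6.3333.
⌊d/(2d−n)⌋ = 6.
Plotkin bound: M ≤ 2·6 = 12.
Given |C| = 22, check: VIOLATED.
This |C| is above the Plotkin bound, so no binary code with n = 35, d = 19 and 22 codewords exists.


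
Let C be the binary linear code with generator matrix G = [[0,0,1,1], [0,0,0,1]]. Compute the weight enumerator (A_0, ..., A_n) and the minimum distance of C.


Weight distribution: A_0 = 1, A_1 = 2, A_2 = 1. Minimum distance d = 1.

Enumerate all 2^2 = 4 messages m ∈ F_2^2.
For each, compute codeword c = mG in F_2^4, then tally its weight.
  m = 00 → c = 0000, weight = 0.
  m = 10 → c = 0011, weight = 2.
  m = 01 → c = 0001, weight = 1.
  m = 11 → c = 0010, weight = 1.
Tally weights:
  weight 0: 1 codewords.
  weight 1: 2 codewords.
  weight 2: 1 codewords.
Minimum distance d = smallest w > 0 with A_w > 0 = 1.
Sanity: Σ A_w = 4 = 2^2 = 4 ✓.


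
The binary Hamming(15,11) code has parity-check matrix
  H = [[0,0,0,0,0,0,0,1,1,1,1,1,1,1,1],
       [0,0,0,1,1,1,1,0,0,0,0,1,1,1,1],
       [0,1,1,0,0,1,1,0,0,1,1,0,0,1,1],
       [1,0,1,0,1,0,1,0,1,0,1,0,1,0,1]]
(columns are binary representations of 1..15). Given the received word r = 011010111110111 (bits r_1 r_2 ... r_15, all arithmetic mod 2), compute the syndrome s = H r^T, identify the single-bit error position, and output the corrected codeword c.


s = (1, 1, 1, 1)^T, error position = 15, corrected codeword c = 011010111110110

Compute s = H r^T mod 2 one row at a time:
  s_1 = 1 + 1 + 1 + 1 + 0 + 1 + 1 + 1 = 7 ≡ 1 (mod 2).
  s_2 = 0 + 1 + 0 + 1 + 0 + 1 + 1 + 1 = 5 ≡ 1 (mod 2).
  s_3 = 1 + 1 + 0 + 1 + 1 + 1 + 1 + 1 = 7 ≡ 1 (mod 2).
  s_4 = 0 + 1 + 1 + 1 + 1 + 1 + 1 + 1 = 7 ≡ 1 (mod 2).
s = (1, 1, 1, 1)^T — this equals column 15 of H (binary 1111), so error is at position 15.
Correct: flip bit 15 of r = 011010111110111 to get c = 011010111110110.


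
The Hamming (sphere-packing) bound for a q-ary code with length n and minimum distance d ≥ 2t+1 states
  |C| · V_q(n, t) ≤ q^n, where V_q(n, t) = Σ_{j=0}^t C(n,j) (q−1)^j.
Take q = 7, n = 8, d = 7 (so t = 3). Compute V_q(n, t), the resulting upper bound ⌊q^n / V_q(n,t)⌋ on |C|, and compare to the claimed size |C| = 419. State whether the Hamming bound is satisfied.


V_q(n, t) = 13153, q^n = 5764801, Hamming bound = 438, |C| = 419 ≤ bound (satisfied).

Step 1: Compute V_q(n, t) = Σ_{j=0}^3 C(n, j) (q−1)^j.
  j = 0: C(8,0)·(6)^0 = 1·1 = 1.
  j = 1: C(8,1)·(6)^1 = 8·6 = 48.
  j = 2: C(8,2)·(6)^2 = 28·36 = 1008.
  j = 3: C(8,3)·(6)^3 = 56·216 = 12096.
  V_q(n, t) = 1 + 48 + 1008 + 12096 = 13153.
Step 2: q^n = 7^8 = 5764801.
Step 3: Hamming bound ⌊q^n / V_q(n,t)⌋ = ⌊5764801/13153⌋ = 438.
Step 4: Compare |C| = 419 to 438: satisfied.
The claimed |C| lies below the Hamming bound.


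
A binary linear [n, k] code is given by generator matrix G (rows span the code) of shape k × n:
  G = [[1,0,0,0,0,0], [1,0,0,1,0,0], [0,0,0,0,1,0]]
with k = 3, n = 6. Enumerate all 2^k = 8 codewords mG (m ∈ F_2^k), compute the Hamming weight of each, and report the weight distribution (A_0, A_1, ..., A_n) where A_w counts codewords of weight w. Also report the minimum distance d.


Weight distribution: A_0 = 1, A_1 = 3, A_2 = 3, A_3 = 1. Minimum distance d = 1.

Enumerate all 2^3 = 8 messages m ∈ F_2^3.
For each, compute codeword c = mG in F_2^6, then tally its weight.
  m = 000 → c = 000000, weight = 0.
  m = 100 → c = 100000, weight = 1.
  m = 010 → c = 100100, weight = 2.
  m = 110 → c = 000100, weight = 1.
  m = 001 → c = 000010, weight = 1.
  m = 101 → c = 100010, weight = 2.
  m = 011 → c = 100110, weight = 3.
  m = 111 → c = 000110, weight = 2.
Tally weights:
  weight 0: 1 codewords.
  weight 1: 3 codewords.
  weight 2: 3 codewords.
  weight 3: 1 codewords.
Minimum distance d = smallest w > 0 with A_w > 0 = 1.
Sanity: Σ A_w = 8 = 2^3 = 8 ✓.


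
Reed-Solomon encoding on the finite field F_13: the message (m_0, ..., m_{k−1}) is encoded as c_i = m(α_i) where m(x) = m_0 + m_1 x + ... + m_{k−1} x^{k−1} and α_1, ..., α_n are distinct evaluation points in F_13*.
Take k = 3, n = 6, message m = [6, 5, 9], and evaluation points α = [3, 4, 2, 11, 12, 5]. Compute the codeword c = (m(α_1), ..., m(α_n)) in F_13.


c = [11, 1, 0, 6, 10, 9]

Message polynomial: m(x) = 6 + 5·x + 9·x^2 (mod 13).
For each evaluation point α_i, compute m(α_i) mod 13:
  α_1 = 3: Horner steps 9 → 6 → 11, so m(3) = 11.
  α_2 = 4: Horner steps 9 → 2 → 1, so m(4) = 1.
  α_3 = 2: Horner steps 9 → 10 → 0, so m(2) = 0.
  α_4 = 11: Horner steps 9 → 0 → 6, so m(11) = 6.
  α_5 = 12: Horner steps 9 → 9 → 10, so m(12) = 10.
  α_6 = 5: Horner steps 9 → 11 → 9, so m(5) = 9.
Codeword c = [11, 1, 0, 6, 10, 9] ∈ F_13^6.


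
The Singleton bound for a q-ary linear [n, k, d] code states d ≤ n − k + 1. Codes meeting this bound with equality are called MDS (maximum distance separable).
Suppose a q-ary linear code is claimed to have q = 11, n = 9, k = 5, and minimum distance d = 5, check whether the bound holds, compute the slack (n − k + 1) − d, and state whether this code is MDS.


Singleton RHS = n − k + 1 = 5, slack = 0, bound satisfied, MDS.

Singleton bound: d ≤ n − k + 1.
Here n = 9, k = 5, so n − k + 1 = 5.
Given d = 5, check d ≤ 5: YES.
Slack = (n − k + 1) − d = 0.
The code is MDS (slack = 0).
Description: the claimed parameters are [9, 5, 5]_11; such a code would be MDS (meets Singleton bound).


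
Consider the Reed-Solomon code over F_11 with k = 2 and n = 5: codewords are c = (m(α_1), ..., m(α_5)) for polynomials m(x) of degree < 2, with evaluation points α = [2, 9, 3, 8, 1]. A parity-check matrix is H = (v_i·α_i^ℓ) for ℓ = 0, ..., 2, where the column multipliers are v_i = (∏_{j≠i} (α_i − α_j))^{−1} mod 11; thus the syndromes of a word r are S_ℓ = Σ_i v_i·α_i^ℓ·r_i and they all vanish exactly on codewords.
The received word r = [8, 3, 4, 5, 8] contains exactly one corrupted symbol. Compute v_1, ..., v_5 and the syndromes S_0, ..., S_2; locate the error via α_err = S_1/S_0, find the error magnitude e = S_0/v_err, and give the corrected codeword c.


S = (1, 2, 4), error at position 1, error magnitude e = 2, c = [6, 3, 4, 5, 8].

Step 1: column multipliers v_i = (∏_{j≠i}(α_i − α_j))^{−1} mod 11.
  i = 1 (α = 2): (2−9)(2−3)(2−8)(2−1) = (−7)·(−1)·(−6)·1 = −42 ≡ 2, so v_1 = 2^{−1} = 6 (mod 11).
  i = 2 (α = 9): (9−2)(9−3)(9−8)(9−1) = 7·6·1·8 = 336 ≡ 6, so v_2 = 6^{−1} = 2 (mod 11).
  i = 3 (α = 3): (3−2)(3−9)(3−8)(3−1) = 1·(−6)·(−5)·2 = 60 ≡ 5, so v_3 = 5^{−1} = 9 (mod 11).
  i = 4 (α = 8): (8−2)(8−9)(8−3)(8−1) = 6·(−1)·5·7 = −210 ≡ 10, so v_4 = 10^{−1} = 10 (mod 11).
  i = 5 (α = 1): (1−2)(1−9)(1−3)(1−8) = (−1)·(−8)·(−2)·(−7) = 112 ≡ 2, so v_5 = 2^{−1} = 6 (mod 11).
  v = [6, 2, 9, 10, 6].
Step 2: syndromes of r = [8, 3, 4, 5, 8] (all sums mod 11).
  S_0 = Σ v_i r_i = 6·8 + 2·3 + 9·4 + 10·5 + 6·8 = 188 ≡ 1.
  S_1 = Σ v_i α_i r_i = 6·2·8 + 2·9·3 + 9·3·4 + 10·8·5 + 6·1·8 = 706 ≡ 2.
  α_i^2 mod 11 = [4, 4, 9, 9, 1].
  S_2 = Σ v_i α_i^2 r_i = 6·4·8 + 2·4·3 + 9·9·4 + 10·9·5 + 6·1·8 = 1038 ≡ 4.
  S = (1, 2, 4) ≠ 0, so r is not a codeword (an error is present).
Step 3: locate the error. For a single error e at position i, S_ℓ = v_i·e·α_i^ℓ, so α_err = S_1/S_0.
  S_0^{−1} = 1^{−1} = 1 (mod 11), so α_err = 2·1 = 2 ≡ 2 = α_1. Error position i = 1.
  Consistency check: S_2/S_1 = 4·6 = 24 ≡ 2 = α_err ✓ (single-error assumption holds).
Step 4: error magnitude e = S_0/v_1 = S_0·∏_{j≠1}(α_1 − α_j) = 1·2 = 2 ≡ 2 (mod 11).
Step 5: correct position 1: c_1 = r_1 − e = 8 − 2 ≡ 6 (mod 11). Hence c = [6, 3, 4, 5, 8].
  Check: interpolating c through the α_i gives m(x) = 10 + 9·x (degree < 2) with m(α_i) = c_i for every i, so c is indeed a codeword.


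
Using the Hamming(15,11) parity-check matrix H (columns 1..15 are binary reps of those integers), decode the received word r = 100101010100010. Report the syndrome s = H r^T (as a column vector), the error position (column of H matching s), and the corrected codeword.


s = (1, 1, 1, 1)^T, error position = 15, corrected codeword c = 100101010100011

Compute s = H r^T mod 2 one row at a time:
  s_1 = 1 + 0 + 1 + 0 + 0 + 0 + 1 + 0 = 3 ≡ 1 (mod 2).
  s_2 = 1 + 0 + 1 + 0 + 0 + 0 + 1 + 0 = 3 ≡ 1 (mod 2).
  s_3 = 0 + 0 + 1 + 0 + 1 + 0 + 1 + 0 = 3 ≡ 1 (mod 2).
  s_4 = 1 + 0 + 0 + 0 + 0 + 0 + 0 + 0 = 1 ≡ 1 (mod 2).
s = (1, 1, 1, 1)^T — this equals column 15 of H (binary 1111), so error is at position 15.
Correct: flip bit 15 of r = 100101010100010 to get c = 100101010100011.


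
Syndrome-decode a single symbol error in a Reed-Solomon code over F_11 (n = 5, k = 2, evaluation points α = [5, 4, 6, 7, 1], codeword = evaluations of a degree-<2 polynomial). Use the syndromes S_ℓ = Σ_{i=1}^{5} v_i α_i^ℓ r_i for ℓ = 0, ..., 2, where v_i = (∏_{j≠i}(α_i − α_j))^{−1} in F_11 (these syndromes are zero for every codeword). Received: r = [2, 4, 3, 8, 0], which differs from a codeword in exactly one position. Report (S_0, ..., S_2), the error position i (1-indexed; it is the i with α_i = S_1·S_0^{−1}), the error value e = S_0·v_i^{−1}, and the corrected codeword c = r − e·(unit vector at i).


S = (6, 8, 7), error at position 1, error magnitude e = 4, c = [9, 4, 3, 8, 0].

Step 1: column multipliers v_i = (∏_{j≠i}(α_i − α_j))^{−1} mod 11.
  i = 1 (α = 5): (5−4)(5−6)(5−7)(5−1) = 1·(−1)·(−2)·4 = 8 ≡ 8, so v_1 = 8^{−1} = 7 (mod 11).
  i = 2 (α = 4): (4−5)(4−6)(4−7)(4−1) = (−1)·(−2)·(−3)·3 = −18 ≡ 4, so v_2 = 4^{−1} = 3 (mod 11).
  i = 3 (α = 6): (6−5)(6−4)(6−7)(6−1) = 1·2·(−1)·5 = −10 ≡ 1, so v_3 = 1^{−1} = 1 (mod 11).
  i = 4 (α = 7): (7−5)(7−4)(7−6)(7−1) = 2·3·1·6 = 36 ≡ 3, so v_4 = 3^{−1} = 4 (mod 11).
  i = 5 (α = 1): (1−5)(1−4)(1−6)(1−7) = (−4)·(−3)·(−5)·(−6) = 360 ≡ 8, so v_5 = 8^{−1} = 7 (mod 11).
  v = [7, 3, 1, 4, 7].
Step 2: syndromes of r = [2, 4, 3, 8, 0] (all sums mod 11).
  S_0 = Σ v_i r_i = 7·2 + 3·4 + 1·3 + 4·8 + 7·0 = 61 ≡ 6.
  S_1 = Σ v_i α_i r_i = 7·5·2 + 3·4·4 + 1·6·3 + 4·7·8 + 7·1·0 = 360 ≡ 8.
  α_i^2 mod 11 = [3, 5, 3, 5, 1].
  S_2 = Σ v_i α_i^2 r_i = 7·3·2 + 3·5·4 + 1·3·3 + 4·5·8 + 7·1·0 = 271 ≡ 7.
  S = (6, 8, 7) ≠ 0, so r is not a codeword (an error is present).
Step 3: locate the error. For a single error e at position i, S_ℓ = v_i·e·α_i^ℓ, so α_err = S_1/S_0.
  S_0^{−1} = 6^{−1} = 2 (mod 11), so α_err = 8·2 = 16 ≡ 5 = α_1. Error position i = 1.
  Consistency check: S_2/S_1 = 7·7 = 49 ≡ 5 = α_err ✓ (single-error assumption holds).
Step 4: error magnitude e = S_0/v_1 = S_0·∏_{j≠1}(α_1 − α_j) = 6·8 = 48 ≡ 4 (mod 11).
Step 5: correct position 1: c_1 = r_1 − e = 2 − 4 ≡ 9 (mod 11). Hence c = [9, 4, 3, 8, 0].
  Check: interpolating c through the α_i gives m(x) = 6 + 5·x (degree < 2) with m(α_i) = c_i for every i, so c is indeed a codeword.


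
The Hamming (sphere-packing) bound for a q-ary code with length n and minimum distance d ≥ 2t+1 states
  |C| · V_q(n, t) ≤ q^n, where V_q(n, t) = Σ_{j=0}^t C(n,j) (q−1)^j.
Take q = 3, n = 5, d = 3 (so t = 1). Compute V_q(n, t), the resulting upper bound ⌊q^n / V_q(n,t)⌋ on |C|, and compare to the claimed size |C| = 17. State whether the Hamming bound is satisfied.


V_q(n, t) = 11, q^n = 243, Hamming bound = 22, |C| = 17 ≤ bound (satisfied).

Step 1: Compute V_q(n, t) = Σ_{j=0}^1 C(n, j) (q−1)^j.
  j = 0: C(5,0)·(2)^0 = 1·1 = 1.
  j = 1: C(5,1)·(2)^1 = 5·2 = 10.
  V_q(n, t) = 1 + 10 = 11.
Step 2: q^n = 3^5 = 243.
Step 3: Hamming bound ⌊q^n / V_q(n,t)⌋ = ⌊243/11⌋ = 22.
Step 4: Compare |C| = 17 to 22: satisfied.
The claimed |C| lies below the Hamming bound.


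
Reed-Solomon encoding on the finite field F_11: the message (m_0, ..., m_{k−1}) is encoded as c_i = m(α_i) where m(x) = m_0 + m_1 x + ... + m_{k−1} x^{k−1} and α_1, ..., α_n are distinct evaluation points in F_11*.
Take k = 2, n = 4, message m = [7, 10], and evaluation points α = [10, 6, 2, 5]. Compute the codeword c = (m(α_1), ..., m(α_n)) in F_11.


c = [8, 1, 5, 2]

Message polynomial: m(x) = 7 + 10·x (mod 11).
For each evaluation point α_i, compute m(α_i) mod 11:
  α_1 = 10: Horner steps 10 → 8, so m(10) = 8.
  α_2 = 6: Horner steps 10 → 1, so m(6) = 1.
  α_3 = 2: Horner steps 10 → 5, so m(2) = 5.
  α_4 = 5: Horner steps 10 → 2, so m(5) = 2.
Codeword c = [8, 1, 5, 2] ∈ F_11^4.


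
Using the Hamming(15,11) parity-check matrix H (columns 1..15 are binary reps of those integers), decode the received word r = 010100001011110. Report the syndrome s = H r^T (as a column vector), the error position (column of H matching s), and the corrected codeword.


s = (1, 0, 1, 1)^T, error position = 11, corrected codeword c = 010100001001110

Compute s = H r^T mod 2 one row at a time:
  s_1 = 0 + 1 + 0 + 1 + 1 + 1 + 1 + 0 = 5 ≡ 1 (mod 2).
  s_2 = 1 + 0 + 0 + 0 + 1 + 1 + 1 + 0 = 4 ≡ 0 (mod 2).
  s_3 = 1 + 0 + 0 + 0 + 0 + 1 + 1 + 0 = 3 ≡ 1 (mod 2).
  s_4 = 0 + 0 + 0 + 0 + 1 + 1 + 1 + 0 = 3 ≡ 1 (mod 2).
s = (1, 0, 1, 1)^T — this equals column 11 of H (binary 1011), so error is at position 11.
Correct: flip bit 11 of r = 010100001011110 to get c = 010100001001110.


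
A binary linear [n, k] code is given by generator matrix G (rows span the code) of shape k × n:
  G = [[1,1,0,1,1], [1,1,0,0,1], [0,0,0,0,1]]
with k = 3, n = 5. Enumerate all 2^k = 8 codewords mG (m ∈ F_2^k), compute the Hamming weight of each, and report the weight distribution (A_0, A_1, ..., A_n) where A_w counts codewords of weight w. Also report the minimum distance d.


Weight distribution: A_0 = 1, A_1 = 2, A_2 = 2, A_3 = 2, A_4 = 1. Minimum distance d = 1.

Enumerate all 2^3 = 8 messages m ∈ F_2^3.
For each, compute codeword c = mG in F_2^5, then tally its weight.
  m = 000 → c = 00000, weight = 0.
  m = 100 → c = 11011, weight = 4.
  m = 010 → c = 11001, weight = 3.
  m = 110 → c = 00010, weight = 1.
  m = 001 → c = 00001, weight = 1.
  m = 101 → c = 11010, weight = 3.
  m = 011 → c = 11000, weight = 2.
  m = 111 → c = 00011, weight = 2.
Tally weights:
  weight 0: 1 codewords.
  weight 1: 2 codewords.
  weight 2: 2 codewords.
  weight 3: 2 codewords.
  weight 4: 1 codewords.
Minimum distance d = smallest w > 0 with A_w > 0 = 1.
Sanity: Σ A_w = 8 = 2^3 = 8 ✓.


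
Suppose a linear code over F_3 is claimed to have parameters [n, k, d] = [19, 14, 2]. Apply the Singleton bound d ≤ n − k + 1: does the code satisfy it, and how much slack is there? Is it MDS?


Singleton RHS = n − k + 1 = 6, slack = 4, bound satisfied, not MDS.

Singleton bound: d ≤ n − k + 1.
Here n = 19, k = 14, so n − k + 1 = 6.
Given d = 2, check d ≤ 6: YES.
Slack = (n − k + 1) − d = 4.
The code is NOT MDS (slack = 4 > 0).
Description: the claimed parameters are [19, 14, 2]_3; such a code would be non-MDS.


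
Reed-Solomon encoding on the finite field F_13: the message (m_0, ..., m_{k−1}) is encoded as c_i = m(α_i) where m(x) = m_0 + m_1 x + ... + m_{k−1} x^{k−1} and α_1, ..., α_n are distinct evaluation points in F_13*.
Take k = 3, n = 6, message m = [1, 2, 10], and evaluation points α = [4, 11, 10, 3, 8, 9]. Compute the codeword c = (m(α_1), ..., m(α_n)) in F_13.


c = [0, 11, 7, 6, 7, 10]

Message polynomial: m(x) = 1 + 2·x + 10·x^2 (mod 13).
For each evaluation point α_i, compute m(α_i) mod 13:
  α_1 = 4: Horner steps 10 → 3 → 0, so m(4) = 0.
  α_2 = 11: Horner steps 10 → 8 → 11, so m(11) = 11.
  α_3 = 10: Horner steps 10 → 11 → 7, so m(10) = 7.
  α_4 = 3: Horner steps 10 → 6 → 6, so m(3) = 6.
  α_5 = 8: Horner steps 10 → 4 → 7, so m(8) = 7.
  α_6 = 9: Horner steps 10 → 1 → 10, so m(9) = 10.
Codeword c = [0, 11, 7, 6, 7, 10] ∈ F_13^6.


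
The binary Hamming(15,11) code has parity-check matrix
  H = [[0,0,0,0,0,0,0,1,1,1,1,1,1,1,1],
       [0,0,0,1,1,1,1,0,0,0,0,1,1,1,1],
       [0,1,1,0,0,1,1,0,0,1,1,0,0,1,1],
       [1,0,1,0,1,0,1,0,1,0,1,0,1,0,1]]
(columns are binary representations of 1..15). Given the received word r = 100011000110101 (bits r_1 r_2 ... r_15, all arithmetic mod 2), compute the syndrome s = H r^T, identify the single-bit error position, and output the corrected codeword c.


s = (0, 0, 0, 1)^T, error position = 1, corrected codeword c = 000011000110101

Compute s = H r^T mod 2 one row at a time:
  s_1 = 0 + 0 + 1 + 1 + 0 + 1 + 0 + 1 = 4 ≡ 0 (mod 2).
  s_2 = 0 + 1 + 1 + 0 + 0 + 1 + 0 + 1 = 4 ≡ 0 (mod 2).
  s_3 = 0 + 0 + 1 + 0 + 1 + 1 + 0 + 1 = 4 ≡ 0 (mod 2).
  s_4 = 1 + 0 + 1 + 0 + 0 + 1 + 1 + 1 = 5 ≡ 1 (mod 2).
s = (0, 0, 0, 1)^T — this equals column 1 of H (binary 0001), so error is at position 1.
Correct: flip bit 1 of r = 100011000110101 to get c = 000011000110101.
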